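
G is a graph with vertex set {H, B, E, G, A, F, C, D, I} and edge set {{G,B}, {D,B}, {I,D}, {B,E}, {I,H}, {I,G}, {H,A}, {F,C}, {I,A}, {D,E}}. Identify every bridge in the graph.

C-F

The edges on the cycle I-H-A-I are not bridges since each lies on that cycle.
But removing C—F disconnects C from F — this is a bridge.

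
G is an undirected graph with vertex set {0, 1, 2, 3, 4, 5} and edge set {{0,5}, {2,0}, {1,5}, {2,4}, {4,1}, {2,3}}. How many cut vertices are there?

1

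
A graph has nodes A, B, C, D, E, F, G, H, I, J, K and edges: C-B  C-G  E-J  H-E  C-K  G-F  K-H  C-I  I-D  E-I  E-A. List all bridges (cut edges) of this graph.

A-E, B-C, C-G, D-I, E-J, F-G

The edges on the cycle C-K-H-E-I-C are not bridges since each lies on that cycle.
But removing I-D disconnects I from D; removing A-E disconnects A from E; removing C-B disconnects C from B; removing C-G disconnects C from G — these are bridges.
In total 6 edges are bridges.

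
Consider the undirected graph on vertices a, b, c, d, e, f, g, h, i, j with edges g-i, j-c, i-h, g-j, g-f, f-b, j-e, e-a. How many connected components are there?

d is isolated — a component by itself.
Starting from a we can reach a, b, c, e, f, g, h, i, j. That is one component of size 9.
Total: 2 components.

2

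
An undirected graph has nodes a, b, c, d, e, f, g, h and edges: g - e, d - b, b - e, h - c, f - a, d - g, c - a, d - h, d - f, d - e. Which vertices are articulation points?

d

Removing d increases the component count from 1 to 2, so d is a cut vertex.
By contrast removing f leaves 1 component; it is not a cut vertex. No other vertex is a cut vertex either.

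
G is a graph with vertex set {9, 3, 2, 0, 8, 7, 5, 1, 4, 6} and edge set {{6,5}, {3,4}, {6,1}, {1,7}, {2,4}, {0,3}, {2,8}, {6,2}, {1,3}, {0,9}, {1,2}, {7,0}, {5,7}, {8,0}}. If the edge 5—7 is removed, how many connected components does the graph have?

5 and 7 are still connected via 5-6-1-7, so the component count stays at 1.

1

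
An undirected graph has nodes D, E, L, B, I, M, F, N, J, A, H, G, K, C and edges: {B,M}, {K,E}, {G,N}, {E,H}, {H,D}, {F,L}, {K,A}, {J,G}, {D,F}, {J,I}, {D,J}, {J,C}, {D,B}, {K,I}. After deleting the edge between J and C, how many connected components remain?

2

Before removal there is 1 component.
J—C is a bridge — removing it separates J's side from C's side.
After removal: 2 components.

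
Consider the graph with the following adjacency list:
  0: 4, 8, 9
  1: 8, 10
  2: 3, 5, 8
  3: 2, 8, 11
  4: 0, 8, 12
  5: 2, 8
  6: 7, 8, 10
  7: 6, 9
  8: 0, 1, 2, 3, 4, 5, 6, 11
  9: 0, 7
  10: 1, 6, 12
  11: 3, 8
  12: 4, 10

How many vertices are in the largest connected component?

13

Starting from 0 we can reach 0, 1, 2, 3, 4, 5, 6, 7, 8, 9, 10, 11, 12. That is one component of size 13.
The largest has 13 vertices.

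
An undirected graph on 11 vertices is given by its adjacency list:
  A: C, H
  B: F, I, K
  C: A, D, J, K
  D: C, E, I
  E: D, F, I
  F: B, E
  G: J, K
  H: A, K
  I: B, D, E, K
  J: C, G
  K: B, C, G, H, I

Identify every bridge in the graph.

The edges on the cycle K-G-J-C-D-E-I-K are not bridges since each lies on that cycle.
Every edge lies on some cycle, so there are no bridges.

none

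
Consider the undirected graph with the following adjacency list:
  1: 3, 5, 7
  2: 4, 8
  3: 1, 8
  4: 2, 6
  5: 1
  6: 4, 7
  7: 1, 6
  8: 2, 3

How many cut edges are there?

The edges on the cycle 8-2-4-6-7-1-3-8 are not bridges since each lies on that cycle.
But removing 1-5 disconnects 1 from 5 — this is a bridge.

1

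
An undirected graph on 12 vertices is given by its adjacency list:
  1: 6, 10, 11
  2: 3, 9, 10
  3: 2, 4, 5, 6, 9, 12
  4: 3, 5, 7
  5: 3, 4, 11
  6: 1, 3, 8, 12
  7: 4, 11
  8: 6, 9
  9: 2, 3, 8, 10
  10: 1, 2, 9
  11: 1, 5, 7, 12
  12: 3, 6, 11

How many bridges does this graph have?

0

The edges on the cycle 3-9-8-6-3 are not bridges since each lies on that cycle.
Every edge lies on some cycle, so there are no bridges.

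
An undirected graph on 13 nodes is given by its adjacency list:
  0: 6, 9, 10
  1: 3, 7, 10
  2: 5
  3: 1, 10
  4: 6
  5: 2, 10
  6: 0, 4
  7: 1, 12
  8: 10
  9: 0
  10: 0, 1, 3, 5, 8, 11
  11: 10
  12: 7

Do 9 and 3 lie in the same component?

Yes

From 9 we can reach 0, 1, 2, 3, 4, 5, 6, 7, 8, 9, 10, 11, 12, which includes 3.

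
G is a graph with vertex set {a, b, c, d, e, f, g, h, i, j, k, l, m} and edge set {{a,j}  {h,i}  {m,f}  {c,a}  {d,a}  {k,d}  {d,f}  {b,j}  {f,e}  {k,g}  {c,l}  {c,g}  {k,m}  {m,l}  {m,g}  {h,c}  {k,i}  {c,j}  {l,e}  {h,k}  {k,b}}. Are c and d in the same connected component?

Yes

From c we can reach a, b, c, d, e, f, g, h, i, j, k, l, m, which includes d.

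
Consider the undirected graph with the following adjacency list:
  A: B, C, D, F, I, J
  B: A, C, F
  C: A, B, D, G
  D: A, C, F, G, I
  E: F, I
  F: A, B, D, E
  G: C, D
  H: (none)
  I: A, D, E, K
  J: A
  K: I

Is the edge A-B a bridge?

No

After removing A-B, the path A-C-B still connects them, so the edge is not a bridge.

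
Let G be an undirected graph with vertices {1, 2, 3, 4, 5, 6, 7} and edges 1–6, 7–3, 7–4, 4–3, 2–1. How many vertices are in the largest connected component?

3

5 is isolated — a component by itself.
Starting from 1 we can reach 1, 2, 6. That is one component of size 3.
Starting from 3 we can reach 3, 4, 7. That is one component of size 3.
The largest has 3 vertices.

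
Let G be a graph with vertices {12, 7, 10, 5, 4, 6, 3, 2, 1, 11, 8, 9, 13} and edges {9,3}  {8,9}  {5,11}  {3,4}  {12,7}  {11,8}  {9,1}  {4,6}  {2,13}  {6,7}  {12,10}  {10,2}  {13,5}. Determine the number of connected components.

Starting from 1 we can reach 1, 2, 3, 4, 5, 6, 7, 8, 9, 10, 11, 12, 13. That is one component of size 13.
Total: 1 component.

1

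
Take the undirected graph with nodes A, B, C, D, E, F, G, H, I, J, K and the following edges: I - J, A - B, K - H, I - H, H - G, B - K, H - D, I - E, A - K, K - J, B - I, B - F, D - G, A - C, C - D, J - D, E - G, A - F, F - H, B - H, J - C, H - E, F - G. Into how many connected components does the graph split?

Starting from A we can reach A, B, C, D, E, F, G, H, I, J, K. That is one component of size 11.
Total: 1 component.

1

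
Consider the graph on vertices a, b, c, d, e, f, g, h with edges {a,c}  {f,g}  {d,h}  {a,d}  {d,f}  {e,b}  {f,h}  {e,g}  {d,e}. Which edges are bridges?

a-c, a-d, b-e

The edges on the cycle d-f-g-e-d are not bridges since each lies on that cycle.
But removing e-b disconnects e from b; removing a-d disconnects a from d; removing c-a disconnects c from a — these are bridges.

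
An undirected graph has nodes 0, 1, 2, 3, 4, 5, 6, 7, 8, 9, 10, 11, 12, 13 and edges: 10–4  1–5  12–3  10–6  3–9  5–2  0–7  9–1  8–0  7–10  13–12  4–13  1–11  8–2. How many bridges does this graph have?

The edges on the cycle 8-0-7-10-4-13-12-3-9-1-5-2-8 are not bridges since each lies on that cycle.
But removing 10–6 disconnects 10 from 6; removing 1–11 disconnects 1 from 11 — these are bridges.
That makes 2 bridges.

2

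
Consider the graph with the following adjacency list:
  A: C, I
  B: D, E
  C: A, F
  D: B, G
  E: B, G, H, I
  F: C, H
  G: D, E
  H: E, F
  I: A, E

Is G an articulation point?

No

Deleting G leaves 1 component (was 1) (its neighbors D, E remain connected to each other), so G is not a cut vertex.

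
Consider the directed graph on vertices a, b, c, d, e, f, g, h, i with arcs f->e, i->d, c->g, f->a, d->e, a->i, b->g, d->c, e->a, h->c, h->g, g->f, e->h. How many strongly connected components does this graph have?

2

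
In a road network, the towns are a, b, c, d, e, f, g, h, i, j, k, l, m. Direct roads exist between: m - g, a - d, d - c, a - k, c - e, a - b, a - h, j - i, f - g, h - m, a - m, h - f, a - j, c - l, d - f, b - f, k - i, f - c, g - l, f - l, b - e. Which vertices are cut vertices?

Removing a increases the component count from 1 to 2, so a is a cut vertex.
By contrast removing k leaves 1 component; it is not a cut vertex. No other vertex is a cut vertex either.

a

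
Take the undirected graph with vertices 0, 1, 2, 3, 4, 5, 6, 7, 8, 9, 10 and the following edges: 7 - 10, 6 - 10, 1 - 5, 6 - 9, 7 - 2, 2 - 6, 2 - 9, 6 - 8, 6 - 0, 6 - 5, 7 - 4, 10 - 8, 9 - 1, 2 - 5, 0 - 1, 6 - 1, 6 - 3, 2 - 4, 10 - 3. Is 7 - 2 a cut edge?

No

After removing 7 - 2, the path 7-4-2 still connects them, so the edge is not a bridge.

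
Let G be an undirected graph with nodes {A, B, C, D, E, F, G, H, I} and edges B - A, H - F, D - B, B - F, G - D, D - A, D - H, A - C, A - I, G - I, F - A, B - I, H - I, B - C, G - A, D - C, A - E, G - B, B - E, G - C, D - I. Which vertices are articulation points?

Removing G, for instance, still leaves 1 component. No single vertex removal increases the component count — the graph has no articulation points.

none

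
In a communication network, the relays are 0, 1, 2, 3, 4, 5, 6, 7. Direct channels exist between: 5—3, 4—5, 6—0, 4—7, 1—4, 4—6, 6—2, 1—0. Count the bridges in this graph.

4

The edges on the cycle 1-4-6-0-1 are not bridges since each lies on that cycle.
But removing 4—5 disconnects 4 from 5; removing 6—2 disconnects 6 from 2; removing 4—7 disconnects 4 from 7; removing 5—3 disconnects 5 from 3 — these are bridges.
That makes 4 bridges.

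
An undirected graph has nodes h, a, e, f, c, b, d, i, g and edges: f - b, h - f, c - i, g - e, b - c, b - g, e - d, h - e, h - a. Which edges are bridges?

The edges on the cycle h-f-b-g-e-h are not bridges since each lies on that cycle.
But removing b - c disconnects b from c; removing h - a disconnects h from a; removing i - c disconnects i from c; removing e - d disconnects e from d — these are bridges.

a-h, b-c, c-i, d-e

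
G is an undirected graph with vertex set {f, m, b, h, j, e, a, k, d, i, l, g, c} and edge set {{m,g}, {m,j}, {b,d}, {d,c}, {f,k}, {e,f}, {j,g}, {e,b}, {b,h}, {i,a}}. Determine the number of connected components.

4

l is isolated — a component by itself.
Starting from a we can reach a, i. That is one component of size 2.
Starting from g we can reach g, j, m. That is one component of size 3.
Starting from b we can reach b, c, d, e, f, h, k. That is one component of size 7.
Total: 4 components.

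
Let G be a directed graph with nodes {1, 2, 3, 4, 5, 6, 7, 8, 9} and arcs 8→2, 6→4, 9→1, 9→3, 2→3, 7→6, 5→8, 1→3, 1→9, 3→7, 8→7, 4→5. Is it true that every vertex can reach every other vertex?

No

There is no directed path from 3 to 1, so the graph is not strongly connected.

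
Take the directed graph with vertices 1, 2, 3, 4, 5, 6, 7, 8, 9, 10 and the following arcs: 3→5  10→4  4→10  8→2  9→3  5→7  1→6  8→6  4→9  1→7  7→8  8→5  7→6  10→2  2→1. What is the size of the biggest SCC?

{1, 2, 5, 7, 8} are all mutually reachable — one SCC of size 5.
{4, 10} are all mutually reachable — one SCC of size 2.
{3} is an SCC by itself.
{6} is an SCC by itself.
{9} is an SCC by itself.
The largest has 5 vertices.

5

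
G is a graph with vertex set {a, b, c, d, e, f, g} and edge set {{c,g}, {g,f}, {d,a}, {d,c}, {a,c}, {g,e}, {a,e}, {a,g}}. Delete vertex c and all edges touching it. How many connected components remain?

With c gone, the remaining components are: {b}; {a, d, e, f, g}.
That is 2 components.

2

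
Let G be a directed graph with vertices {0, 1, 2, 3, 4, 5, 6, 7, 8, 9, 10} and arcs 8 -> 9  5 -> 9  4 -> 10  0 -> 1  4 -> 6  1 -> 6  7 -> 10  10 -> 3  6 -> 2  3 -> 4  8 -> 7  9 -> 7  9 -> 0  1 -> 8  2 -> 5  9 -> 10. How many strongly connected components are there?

{0, 1, 2, 3, 4, 5, 6, 7, 8, 9, 10} are all mutually reachable — one SCC of size 11.
That gives 1 strongly connected component.

1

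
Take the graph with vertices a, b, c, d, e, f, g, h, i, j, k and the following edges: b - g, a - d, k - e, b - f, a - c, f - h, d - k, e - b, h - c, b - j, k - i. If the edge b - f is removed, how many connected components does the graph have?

1

b and f are still connected via b-e-k-d-a-c-h-f, so the component count stays at 1.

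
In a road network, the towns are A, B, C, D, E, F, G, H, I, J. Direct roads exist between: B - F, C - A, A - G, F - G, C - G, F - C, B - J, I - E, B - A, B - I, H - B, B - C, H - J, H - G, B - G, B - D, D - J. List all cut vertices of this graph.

B, I

Removing B increases the component count from 1 to 2, so B is a cut vertex.
Removing I increases the component count from 1 to 2, so I is a cut vertex.
By contrast removing A leaves 1 component; it is not a cut vertex. No other vertex is a cut vertex either.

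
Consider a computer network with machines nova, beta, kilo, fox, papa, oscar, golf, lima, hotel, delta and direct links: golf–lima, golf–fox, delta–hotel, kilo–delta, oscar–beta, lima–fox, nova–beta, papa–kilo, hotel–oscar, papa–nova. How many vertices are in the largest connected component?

Starting from fox we can reach fox, golf, lima. That is one component of size 3.
Starting from beta we can reach beta, kilo, nova, papa, delta, hotel, oscar. That is one component of size 7.
The largest has 7 vertices.

7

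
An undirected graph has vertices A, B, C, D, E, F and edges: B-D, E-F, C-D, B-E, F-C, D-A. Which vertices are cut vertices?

D

Removing D increases the component count from 1 to 2, so D is a cut vertex.
By contrast removing A leaves 1 component; it is not a cut vertex. No other vertex is a cut vertex either.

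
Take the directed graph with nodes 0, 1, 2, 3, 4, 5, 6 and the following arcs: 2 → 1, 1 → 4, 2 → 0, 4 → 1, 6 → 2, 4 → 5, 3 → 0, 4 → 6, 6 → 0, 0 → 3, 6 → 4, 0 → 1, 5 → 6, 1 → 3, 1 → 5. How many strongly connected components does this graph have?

1

{0, 1, 2, 3, 4, 5, 6} are all mutually reachable — one SCC of size 7.
That gives 1 strongly connected component.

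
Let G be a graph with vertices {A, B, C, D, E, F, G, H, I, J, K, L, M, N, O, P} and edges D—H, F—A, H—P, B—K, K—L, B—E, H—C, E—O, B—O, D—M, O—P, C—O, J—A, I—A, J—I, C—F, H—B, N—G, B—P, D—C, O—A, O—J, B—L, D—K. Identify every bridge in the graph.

D-M, G-N

The edges on the cycle B-E-O-B are not bridges since each lies on that cycle.
But removing N—G disconnects N from G; removing M—D disconnects M from D — these are bridges.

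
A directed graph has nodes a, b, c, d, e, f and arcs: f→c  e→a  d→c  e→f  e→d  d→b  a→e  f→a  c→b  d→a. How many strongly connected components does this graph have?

{a, d, e, f} are all mutually reachable — one SCC of size 4.
{b} is an SCC by itself.
{c} is an SCC by itself.
That gives 3 strongly connected components.

3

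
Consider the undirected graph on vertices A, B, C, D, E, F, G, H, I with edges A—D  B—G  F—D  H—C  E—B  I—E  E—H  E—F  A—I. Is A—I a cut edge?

After removing A—I, the path A-D-F-E-I still connects them, so the edge is not a bridge.

No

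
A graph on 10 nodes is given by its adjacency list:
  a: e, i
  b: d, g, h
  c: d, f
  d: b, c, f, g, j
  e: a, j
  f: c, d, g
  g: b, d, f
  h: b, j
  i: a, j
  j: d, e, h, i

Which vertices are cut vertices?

j

Removing j increases the component count from 1 to 2, so j is a cut vertex.
By contrast removing h leaves 1 component; it is not a cut vertex. No other vertex is a cut vertex either.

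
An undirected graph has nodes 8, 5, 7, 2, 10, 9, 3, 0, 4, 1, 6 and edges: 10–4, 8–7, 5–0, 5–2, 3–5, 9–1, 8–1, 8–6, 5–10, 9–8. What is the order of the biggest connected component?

6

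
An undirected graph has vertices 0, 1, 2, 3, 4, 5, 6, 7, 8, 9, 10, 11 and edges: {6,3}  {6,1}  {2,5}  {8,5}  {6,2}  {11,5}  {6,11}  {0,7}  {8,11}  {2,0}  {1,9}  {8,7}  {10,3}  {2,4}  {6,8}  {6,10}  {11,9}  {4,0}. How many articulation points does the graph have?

Removing 6 increases the component count from 1 to 2, so 6 is a cut vertex.
By contrast removing 3 leaves 1 component; it is not a cut vertex. No other vertex is a cut vertex either.

1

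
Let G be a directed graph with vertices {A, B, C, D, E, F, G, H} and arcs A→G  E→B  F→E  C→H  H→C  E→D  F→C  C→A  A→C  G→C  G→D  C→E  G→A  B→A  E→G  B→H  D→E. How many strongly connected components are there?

2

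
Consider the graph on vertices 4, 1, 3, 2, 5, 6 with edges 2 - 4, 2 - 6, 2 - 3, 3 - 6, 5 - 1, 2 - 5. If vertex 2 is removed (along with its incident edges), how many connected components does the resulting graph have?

With 2 gone, the remaining components are: {4}; {1, 5}; {3, 6}.
That is 3 components.

3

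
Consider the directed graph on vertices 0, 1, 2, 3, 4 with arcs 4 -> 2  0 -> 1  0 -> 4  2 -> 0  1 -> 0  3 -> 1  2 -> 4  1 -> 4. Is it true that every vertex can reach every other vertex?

No

There is no directed path from 4 to 3, so the graph is not strongly connected.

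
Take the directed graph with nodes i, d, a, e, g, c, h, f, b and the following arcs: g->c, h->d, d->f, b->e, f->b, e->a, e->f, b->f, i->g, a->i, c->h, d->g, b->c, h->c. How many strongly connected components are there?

{a, b, c, d, e, f, g, h, i} are all mutually reachable — one SCC of size 9.
That gives 1 strongly connected component.

1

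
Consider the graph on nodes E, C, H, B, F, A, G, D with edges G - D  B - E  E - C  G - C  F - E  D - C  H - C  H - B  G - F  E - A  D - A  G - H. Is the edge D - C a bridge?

After removing D - C, the path D-G-C still connects them, so the edge is not a bridge.

No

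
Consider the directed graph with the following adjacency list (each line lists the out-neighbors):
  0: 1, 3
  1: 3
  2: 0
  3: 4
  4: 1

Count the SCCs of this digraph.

3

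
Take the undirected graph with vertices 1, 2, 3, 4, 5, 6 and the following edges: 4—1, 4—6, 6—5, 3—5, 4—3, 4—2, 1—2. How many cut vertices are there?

1

Removing 4 increases the component count from 1 to 2, so 4 is a cut vertex.
By contrast removing 1 leaves 1 component; it is not a cut vertex. No other vertex is a cut vertex either.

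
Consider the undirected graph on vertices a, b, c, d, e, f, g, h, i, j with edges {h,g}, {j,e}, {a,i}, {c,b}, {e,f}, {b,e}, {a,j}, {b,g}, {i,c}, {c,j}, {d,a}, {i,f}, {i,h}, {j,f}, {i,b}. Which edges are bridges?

The edges on the cycle a-i-c-j-a are not bridges since each lies on that cycle.
But removing a-d disconnects a from d — this is a bridge.

a-d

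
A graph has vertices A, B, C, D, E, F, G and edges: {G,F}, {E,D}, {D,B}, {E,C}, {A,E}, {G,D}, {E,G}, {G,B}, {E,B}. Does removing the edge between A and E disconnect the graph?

Yes

Removing A - E leaves no path between A and E: the component count goes from 1 to 2. So it is a bridge.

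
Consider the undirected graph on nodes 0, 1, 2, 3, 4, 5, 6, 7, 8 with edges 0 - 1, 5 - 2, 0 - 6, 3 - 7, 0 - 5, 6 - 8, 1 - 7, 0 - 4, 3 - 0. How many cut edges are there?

The edges on the cycle 3-0-1-7-3 are not bridges since each lies on that cycle.
But removing 0 - 6 disconnects 0 from 6; removing 0 - 4 disconnects 0 from 4; removing 6 - 8 disconnects 6 from 8; removing 2 - 5 disconnects 2 from 5 — these are bridges.
In total 5 edges are bridges.

5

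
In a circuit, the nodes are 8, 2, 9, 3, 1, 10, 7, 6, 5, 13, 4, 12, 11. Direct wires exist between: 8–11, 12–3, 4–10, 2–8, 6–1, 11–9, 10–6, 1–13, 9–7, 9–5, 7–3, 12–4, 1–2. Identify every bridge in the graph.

The edges on the cycle 12-4-10-6-1-2-8-11-9-7-3-12 are not bridges since each lies on that cycle.
But removing 13–1 disconnects 13 from 1; removing 9–5 disconnects 9 from 5 — these are bridges.

1-13, 5-9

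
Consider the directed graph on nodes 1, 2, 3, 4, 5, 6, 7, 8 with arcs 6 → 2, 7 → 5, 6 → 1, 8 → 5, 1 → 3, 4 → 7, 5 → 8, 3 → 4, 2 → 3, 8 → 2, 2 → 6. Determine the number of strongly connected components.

1

{1, 2, 3, 4, 5, 6, 7, 8} are all mutually reachable — one SCC of size 8.
That gives 1 strongly connected component.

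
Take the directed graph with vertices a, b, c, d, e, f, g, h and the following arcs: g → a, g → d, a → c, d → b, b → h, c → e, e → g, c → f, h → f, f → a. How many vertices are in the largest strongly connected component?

{a, b, c, d, e, f, g, h} are all mutually reachable — one SCC of size 8.
The largest has 8 vertices.

8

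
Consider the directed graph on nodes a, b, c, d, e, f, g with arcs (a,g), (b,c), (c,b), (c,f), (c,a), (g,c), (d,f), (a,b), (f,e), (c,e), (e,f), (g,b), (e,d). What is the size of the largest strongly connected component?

4

{a, b, c, g} are all mutually reachable — one SCC of size 4.
{d, e, f} are all mutually reachable — one SCC of size 3.
The largest has 4 vertices.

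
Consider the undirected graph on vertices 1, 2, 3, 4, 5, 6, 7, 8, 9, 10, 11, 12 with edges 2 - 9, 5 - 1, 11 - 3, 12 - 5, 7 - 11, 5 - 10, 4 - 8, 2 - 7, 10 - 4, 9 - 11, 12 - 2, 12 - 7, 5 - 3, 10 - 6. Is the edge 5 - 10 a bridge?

Removing 5 - 10 leaves no path between 5 and 10: the component count goes from 1 to 2. So it is a bridge.

Yes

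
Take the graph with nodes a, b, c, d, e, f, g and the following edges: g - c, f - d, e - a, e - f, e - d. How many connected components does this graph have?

3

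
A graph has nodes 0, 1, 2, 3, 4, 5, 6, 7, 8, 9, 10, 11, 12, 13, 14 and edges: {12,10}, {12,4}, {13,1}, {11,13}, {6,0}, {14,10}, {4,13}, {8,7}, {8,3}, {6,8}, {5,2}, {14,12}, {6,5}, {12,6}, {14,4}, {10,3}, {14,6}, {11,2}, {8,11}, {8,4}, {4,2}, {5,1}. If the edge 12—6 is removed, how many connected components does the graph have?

2

12 and 6 are still connected via 12-14-6, so the component count stays at 2.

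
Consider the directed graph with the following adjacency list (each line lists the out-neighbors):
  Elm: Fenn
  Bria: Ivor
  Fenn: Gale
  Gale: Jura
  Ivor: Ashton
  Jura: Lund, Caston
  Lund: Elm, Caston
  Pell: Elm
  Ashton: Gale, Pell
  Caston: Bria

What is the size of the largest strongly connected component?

{Elm, Bria, Fenn, Gale, Ivor, Jura, Lund, Pell, Ashton, Caston} are all mutually reachable — one SCC of size 10.
The largest has 10 vertices.

10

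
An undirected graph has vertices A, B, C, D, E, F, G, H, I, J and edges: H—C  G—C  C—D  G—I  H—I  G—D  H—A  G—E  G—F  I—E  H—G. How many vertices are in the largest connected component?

B is isolated — a component by itself.
J is isolated — a component by itself.
Starting from A we can reach A, C, D, E, F, G, H, I. That is one component of size 8.
The largest has 8 vertices.

8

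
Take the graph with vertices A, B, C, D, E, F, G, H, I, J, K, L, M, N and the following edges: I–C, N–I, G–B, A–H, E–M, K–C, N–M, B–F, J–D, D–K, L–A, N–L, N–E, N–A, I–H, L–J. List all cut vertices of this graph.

Removing B increases the component count from 2 to 3, so B is a cut vertex.
Removing N increases the component count from 2 to 3, so N is a cut vertex.
By contrast removing L leaves 2 components; it is not a cut vertex. No other vertex is a cut vertex either.

B, N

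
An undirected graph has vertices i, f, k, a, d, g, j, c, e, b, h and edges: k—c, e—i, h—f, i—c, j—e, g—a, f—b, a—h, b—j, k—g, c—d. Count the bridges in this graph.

1

The edges on the cycle k-g-a-h-f-b-j-e-i-c-k are not bridges since each lies on that cycle.
But removing c—d disconnects c from d — this is a bridge.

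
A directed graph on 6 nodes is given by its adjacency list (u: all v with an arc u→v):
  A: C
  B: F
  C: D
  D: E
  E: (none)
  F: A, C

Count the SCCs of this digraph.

6

{F} is an SCC by itself.
{A} is an SCC by itself.
{D} is an SCC by itself.
{B} is an SCC by itself.
{C} is an SCC by itself.
(and 1 more singleton SCC)
That gives 6 strongly connected components.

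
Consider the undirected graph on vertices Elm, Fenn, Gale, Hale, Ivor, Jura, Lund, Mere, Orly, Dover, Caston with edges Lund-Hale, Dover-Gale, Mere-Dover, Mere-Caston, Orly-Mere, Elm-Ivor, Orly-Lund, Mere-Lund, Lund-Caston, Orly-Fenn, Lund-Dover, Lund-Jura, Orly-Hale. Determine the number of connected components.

Starting from Elm we can reach Elm, Ivor. That is one component of size 2.
Starting from Fenn we can reach Fenn, Gale, Hale, Jura, Lund, Mere, Orly, Dover, Caston. That is one component of size 9.
Total: 2 components.

2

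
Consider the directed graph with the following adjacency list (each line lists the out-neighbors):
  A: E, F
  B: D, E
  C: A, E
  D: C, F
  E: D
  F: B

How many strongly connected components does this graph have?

1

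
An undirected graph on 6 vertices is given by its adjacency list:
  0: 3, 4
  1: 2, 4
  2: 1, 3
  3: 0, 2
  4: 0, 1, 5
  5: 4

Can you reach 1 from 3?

Yes

From 3 we can reach 0, 1, 2, 3, 4, 5, which includes 1.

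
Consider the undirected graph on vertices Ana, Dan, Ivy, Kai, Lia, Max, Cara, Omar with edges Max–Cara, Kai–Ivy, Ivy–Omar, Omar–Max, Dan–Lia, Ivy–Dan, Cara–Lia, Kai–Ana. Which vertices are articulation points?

Removing Ivy increases the component count from 1 to 2, so Ivy is a cut vertex.
Removing Kai increases the component count from 1 to 2, so Kai is a cut vertex.
By contrast removing Omar leaves 1 component; it is not a cut vertex. No other vertex is a cut vertex either.

Ivy, Kai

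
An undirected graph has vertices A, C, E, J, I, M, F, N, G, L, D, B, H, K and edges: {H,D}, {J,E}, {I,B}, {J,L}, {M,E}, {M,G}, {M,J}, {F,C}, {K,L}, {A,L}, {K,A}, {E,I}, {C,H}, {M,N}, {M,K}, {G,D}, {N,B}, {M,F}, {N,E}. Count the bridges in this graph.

0

The edges on the cycle K-A-L-K are not bridges since each lies on that cycle.
Every edge lies on some cycle, so there are no bridges.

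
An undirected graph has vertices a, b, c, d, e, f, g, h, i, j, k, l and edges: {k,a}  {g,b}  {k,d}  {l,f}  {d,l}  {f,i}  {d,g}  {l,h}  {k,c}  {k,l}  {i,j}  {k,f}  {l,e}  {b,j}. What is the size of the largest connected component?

Starting from a we can reach a, b, c, d, e, f, g, h, i, j, k, l. That is one component of size 12.
The largest has 12 vertices.

12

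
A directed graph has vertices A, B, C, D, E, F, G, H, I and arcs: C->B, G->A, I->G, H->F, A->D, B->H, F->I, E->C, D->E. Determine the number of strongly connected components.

1

{A, B, C, D, E, F, G, H, I} are all mutually reachable — one SCC of size 9.
That gives 1 strongly connected component.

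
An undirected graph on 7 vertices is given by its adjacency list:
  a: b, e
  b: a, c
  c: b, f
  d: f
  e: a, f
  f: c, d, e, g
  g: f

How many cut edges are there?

2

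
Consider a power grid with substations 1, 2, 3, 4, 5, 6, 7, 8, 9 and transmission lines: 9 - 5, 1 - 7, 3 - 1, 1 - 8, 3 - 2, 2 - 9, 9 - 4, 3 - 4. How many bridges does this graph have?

4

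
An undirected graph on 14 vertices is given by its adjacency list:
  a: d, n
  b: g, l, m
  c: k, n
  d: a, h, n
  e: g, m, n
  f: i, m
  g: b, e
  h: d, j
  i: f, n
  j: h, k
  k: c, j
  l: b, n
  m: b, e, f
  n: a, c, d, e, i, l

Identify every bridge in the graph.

The edges on the cycle n-l-b-g-e-n are not bridges since each lies on that cycle.
Every edge lies on some cycle, so there are no bridges.

none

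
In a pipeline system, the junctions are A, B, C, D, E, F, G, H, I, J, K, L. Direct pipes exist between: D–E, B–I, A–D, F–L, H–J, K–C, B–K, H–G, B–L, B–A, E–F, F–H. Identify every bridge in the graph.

The edges on the cycle B-A-D-E-F-L-B are not bridges since each lies on that cycle.
But removing C–K disconnects C from K; removing B–K disconnects B from K; removing G–H disconnects G from H; removing J–H disconnects J from H — these are bridges.
In total 6 edges are bridges.

B-I, B-K, C-K, F-H, G-H, H-J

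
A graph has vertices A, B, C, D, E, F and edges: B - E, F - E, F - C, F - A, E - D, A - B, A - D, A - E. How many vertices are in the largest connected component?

6

Starting from A we can reach A, B, C, D, E, F. That is one component of size 6.
The largest has 6 vertices.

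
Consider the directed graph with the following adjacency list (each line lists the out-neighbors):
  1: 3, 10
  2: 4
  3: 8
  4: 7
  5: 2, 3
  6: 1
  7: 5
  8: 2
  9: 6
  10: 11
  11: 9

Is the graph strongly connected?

There is no directed path from 8 to 11, so the graph is not strongly connected.

No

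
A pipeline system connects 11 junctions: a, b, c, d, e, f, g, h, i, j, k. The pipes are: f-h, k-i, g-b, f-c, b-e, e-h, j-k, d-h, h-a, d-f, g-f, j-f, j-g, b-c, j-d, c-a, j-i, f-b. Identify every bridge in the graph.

none

The edges on the cycle j-k-i-j are not bridges since each lies on that cycle.
Every edge lies on some cycle, so there are no bridges.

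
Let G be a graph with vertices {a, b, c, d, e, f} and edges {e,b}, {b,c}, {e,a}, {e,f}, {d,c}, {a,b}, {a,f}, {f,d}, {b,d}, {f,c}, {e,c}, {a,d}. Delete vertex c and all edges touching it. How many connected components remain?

With c gone, the remaining components are: {a, b, d, e, f}.
That is 1 component.

1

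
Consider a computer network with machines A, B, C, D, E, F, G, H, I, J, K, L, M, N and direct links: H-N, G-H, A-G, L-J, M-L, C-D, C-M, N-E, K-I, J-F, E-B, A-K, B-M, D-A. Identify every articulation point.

Removing A increases the component count from 1 to 2, so A is a cut vertex.
Removing J increases the component count from 1 to 2, so J is a cut vertex.
Removing K increases the component count from 1 to 2, so K is a cut vertex.
Likewise L, M are cut vertices.
By contrast removing C leaves 1 component; it is not a cut vertex. No other vertex is a cut vertex either.

A, J, K, L, M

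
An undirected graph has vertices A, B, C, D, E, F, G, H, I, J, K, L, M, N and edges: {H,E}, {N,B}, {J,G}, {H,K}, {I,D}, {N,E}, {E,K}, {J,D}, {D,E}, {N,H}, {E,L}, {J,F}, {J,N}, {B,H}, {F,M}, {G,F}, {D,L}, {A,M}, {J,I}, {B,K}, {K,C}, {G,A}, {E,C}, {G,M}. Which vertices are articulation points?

J

Removing J increases the component count from 1 to 2, so J is a cut vertex.
By contrast removing E leaves 1 component; it is not a cut vertex. No other vertex is a cut vertex either.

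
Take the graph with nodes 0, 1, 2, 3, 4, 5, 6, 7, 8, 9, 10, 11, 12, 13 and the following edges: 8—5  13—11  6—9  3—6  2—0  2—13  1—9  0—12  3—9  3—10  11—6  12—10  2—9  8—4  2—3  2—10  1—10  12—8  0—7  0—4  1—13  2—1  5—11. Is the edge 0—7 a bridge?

Yes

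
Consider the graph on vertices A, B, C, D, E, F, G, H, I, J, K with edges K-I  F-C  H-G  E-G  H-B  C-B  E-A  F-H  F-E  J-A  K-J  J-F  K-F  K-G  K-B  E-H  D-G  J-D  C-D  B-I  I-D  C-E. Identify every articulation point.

Removing A, for instance, still leaves 1 component. No single vertex removal increases the component count — the graph has no articulation points.

none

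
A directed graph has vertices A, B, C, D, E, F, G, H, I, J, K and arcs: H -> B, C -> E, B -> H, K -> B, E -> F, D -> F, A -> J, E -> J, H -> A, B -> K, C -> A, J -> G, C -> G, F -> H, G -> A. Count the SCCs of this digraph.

7

{A, G, J} are all mutually reachable — one SCC of size 3.
{B, H, K} are all mutually reachable — one SCC of size 3.
{I} is an SCC by itself.
{E} is an SCC by itself.
{F} is an SCC by itself.
(and 2 more singleton SCCs)
That gives 7 strongly connected components.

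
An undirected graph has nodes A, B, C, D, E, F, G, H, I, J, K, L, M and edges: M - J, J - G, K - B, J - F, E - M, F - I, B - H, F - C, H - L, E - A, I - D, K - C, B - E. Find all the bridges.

The edges on the cycle K-B-E-M-J-F-C-K are not bridges since each lies on that cycle.
But removing J - G disconnects J from G; removing H - L disconnects H from L; removing H - B disconnects H from B; removing I - D disconnects I from D — these are bridges.
In total 6 edges are bridges.

A-E, B-H, D-I, F-I, G-J, H-L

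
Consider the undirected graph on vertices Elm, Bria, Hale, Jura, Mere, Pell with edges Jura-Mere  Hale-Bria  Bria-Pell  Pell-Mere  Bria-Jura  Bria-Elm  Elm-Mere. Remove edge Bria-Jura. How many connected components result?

Bria and Jura are still connected via Bria-Pell-Mere-Jura, so the component count stays at 1.

1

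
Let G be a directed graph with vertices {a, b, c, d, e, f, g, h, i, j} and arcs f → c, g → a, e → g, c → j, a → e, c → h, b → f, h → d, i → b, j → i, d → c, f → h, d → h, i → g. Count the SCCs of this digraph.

2

{b, c, d, f, h, i, j} are all mutually reachable — one SCC of size 7.
{a, e, g} are all mutually reachable — one SCC of size 3.
That gives 2 strongly connected components.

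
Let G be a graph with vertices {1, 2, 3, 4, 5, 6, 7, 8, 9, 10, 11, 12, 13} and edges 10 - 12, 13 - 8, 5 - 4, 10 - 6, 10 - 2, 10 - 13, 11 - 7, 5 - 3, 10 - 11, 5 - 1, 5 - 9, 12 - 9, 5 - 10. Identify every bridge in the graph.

1-5, 10-11, 10-13, 10-2, 10-6, 11-7, 13-8, 3-5, 4-5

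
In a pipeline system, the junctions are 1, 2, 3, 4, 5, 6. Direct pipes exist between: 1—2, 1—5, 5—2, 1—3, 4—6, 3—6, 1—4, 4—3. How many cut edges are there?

0

The edges on the cycle 1-5-2-1 are not bridges since each lies on that cycle.
Every edge lies on some cycle, so there are no bridges.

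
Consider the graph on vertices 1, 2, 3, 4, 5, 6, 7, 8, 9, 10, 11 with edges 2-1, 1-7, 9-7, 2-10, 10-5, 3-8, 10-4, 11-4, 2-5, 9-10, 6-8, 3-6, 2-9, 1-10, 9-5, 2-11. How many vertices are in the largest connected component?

8

Starting from 3 we can reach 3, 6, 8. That is one component of size 3.
Starting from 1 we can reach 1, 2, 4, 5, 7, 9, 10, 11. That is one component of size 8.
The largest has 8 vertices.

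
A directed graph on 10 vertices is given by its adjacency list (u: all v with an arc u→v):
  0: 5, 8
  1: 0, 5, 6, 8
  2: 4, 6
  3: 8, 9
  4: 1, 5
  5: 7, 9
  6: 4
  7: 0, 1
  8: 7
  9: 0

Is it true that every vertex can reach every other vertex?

There is no directed path from 1 to 2, so the graph is not strongly connected.

No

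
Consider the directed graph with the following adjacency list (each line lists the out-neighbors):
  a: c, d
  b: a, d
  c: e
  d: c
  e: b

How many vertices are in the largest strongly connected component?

{a, b, c, d, e} are all mutually reachable — one SCC of size 5.
The largest has 5 vertices.

5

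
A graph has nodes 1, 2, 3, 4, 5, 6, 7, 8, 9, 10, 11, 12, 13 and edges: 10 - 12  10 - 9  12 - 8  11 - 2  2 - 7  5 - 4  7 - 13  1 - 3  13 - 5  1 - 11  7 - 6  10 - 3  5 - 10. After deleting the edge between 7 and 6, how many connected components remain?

2

Before removal there is 1 component.
7 - 6 is a bridge — removing it separates 7's side from 6's side.
After removal: 2 components.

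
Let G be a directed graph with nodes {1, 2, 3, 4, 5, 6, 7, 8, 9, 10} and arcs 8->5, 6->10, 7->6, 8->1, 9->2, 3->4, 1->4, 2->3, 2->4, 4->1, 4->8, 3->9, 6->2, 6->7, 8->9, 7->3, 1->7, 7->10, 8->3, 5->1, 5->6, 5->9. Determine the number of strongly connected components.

{1, 2, 3, 4, 5, 6, 7, 8, 9} are all mutually reachable — one SCC of size 9.
{10} is an SCC by itself.
That gives 2 strongly connected components.

2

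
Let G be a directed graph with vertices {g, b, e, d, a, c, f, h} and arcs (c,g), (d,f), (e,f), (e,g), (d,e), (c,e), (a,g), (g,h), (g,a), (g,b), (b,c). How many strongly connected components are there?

4

{a, b, c, e, g} are all mutually reachable — one SCC of size 5.
{d} is an SCC by itself.
{f} is an SCC by itself.
{h} is an SCC by itself.
That gives 4 strongly connected components.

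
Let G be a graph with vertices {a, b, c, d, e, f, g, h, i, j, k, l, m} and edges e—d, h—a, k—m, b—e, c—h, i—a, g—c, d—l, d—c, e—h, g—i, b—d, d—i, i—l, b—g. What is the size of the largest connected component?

9

j is isolated — a component by itself.
f is isolated — a component by itself.
Starting from k we can reach k, m. That is one component of size 2.
Starting from a we can reach a, b, c, d, e, g, h, i, l. That is one component of size 9.
The largest has 9 vertices.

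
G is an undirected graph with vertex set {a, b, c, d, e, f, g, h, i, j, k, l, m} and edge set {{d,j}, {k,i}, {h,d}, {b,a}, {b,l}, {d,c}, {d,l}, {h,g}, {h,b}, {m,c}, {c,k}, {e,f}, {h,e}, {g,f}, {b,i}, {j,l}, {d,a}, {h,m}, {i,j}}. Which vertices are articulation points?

Removing h increases the component count from 1 to 2, so h is a cut vertex.
By contrast removing m leaves 1 component; it is not a cut vertex. No other vertex is a cut vertex either.

h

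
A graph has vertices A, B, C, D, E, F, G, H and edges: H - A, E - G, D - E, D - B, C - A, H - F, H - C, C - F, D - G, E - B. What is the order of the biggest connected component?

Starting from A we can reach A, C, F, H. That is one component of size 4.
Starting from B we can reach B, D, E, G. That is one component of size 4.
The largest has 4 vertices.

4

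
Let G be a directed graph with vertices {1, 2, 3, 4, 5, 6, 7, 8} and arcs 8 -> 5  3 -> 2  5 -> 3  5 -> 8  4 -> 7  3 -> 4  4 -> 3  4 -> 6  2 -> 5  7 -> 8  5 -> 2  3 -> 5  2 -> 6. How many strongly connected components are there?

3

{2, 3, 4, 5, 7, 8} are all mutually reachable — one SCC of size 6.
{6} is an SCC by itself.
{1} is an SCC by itself.
That gives 3 strongly connected components.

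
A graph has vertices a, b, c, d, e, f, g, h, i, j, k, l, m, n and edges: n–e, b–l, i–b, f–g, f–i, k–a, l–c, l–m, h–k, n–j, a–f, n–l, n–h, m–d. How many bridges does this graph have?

6

The edges on the cycle n-h-k-a-f-i-b-l-n are not bridges since each lies on that cycle.
But removing c–l disconnects c from l; removing m–d disconnects m from d; removing n–e disconnects n from e; removing g–f disconnects g from f — these are bridges.
In total 6 edges are bridges.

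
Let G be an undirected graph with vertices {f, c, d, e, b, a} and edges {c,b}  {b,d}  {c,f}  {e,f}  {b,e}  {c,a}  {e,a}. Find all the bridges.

b-d

The edges on the cycle c-b-e-f-c are not bridges since each lies on that cycle.
But removing d–b disconnects d from b — this is a bridge.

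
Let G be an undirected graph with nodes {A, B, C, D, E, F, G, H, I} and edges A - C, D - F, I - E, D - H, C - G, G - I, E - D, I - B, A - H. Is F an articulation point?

No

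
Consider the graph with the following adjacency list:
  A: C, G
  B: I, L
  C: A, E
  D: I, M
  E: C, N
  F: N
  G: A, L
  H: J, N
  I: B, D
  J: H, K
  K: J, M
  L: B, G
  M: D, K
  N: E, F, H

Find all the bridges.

The edges on the cycle K-M-D-I-B-L-G-A-C-E-N-H-J-K are not bridges since each lies on that cycle.
But removing N-F disconnects N from F — this is a bridge.

F-N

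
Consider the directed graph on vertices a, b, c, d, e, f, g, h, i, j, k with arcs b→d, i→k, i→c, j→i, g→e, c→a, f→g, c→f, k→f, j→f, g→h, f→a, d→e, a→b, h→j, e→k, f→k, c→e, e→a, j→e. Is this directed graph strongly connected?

Yes

From f we can reach every vertex (a, b, c, d, e, f, g, h, i, j, k), and every vertex can reach f (a, b, c, d, e, f, g, h, i, j, k). So the whole graph is one strongly connected component.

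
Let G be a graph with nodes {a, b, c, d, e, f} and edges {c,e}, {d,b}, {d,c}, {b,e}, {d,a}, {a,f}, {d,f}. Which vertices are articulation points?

Removing d increases the component count from 1 to 2, so d is a cut vertex.
By contrast removing b leaves 1 component; it is not a cut vertex. No other vertex is a cut vertex either.

d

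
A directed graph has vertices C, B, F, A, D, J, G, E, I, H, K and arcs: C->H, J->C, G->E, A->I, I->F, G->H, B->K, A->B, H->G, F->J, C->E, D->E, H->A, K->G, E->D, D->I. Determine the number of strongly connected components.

1

{A, B, C, D, E, F, G, H, I, J, K} are all mutually reachable — one SCC of size 11.
That gives 1 strongly connected component.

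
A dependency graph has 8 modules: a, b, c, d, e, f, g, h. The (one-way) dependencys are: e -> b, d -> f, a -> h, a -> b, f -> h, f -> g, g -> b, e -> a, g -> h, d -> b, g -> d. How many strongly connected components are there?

6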